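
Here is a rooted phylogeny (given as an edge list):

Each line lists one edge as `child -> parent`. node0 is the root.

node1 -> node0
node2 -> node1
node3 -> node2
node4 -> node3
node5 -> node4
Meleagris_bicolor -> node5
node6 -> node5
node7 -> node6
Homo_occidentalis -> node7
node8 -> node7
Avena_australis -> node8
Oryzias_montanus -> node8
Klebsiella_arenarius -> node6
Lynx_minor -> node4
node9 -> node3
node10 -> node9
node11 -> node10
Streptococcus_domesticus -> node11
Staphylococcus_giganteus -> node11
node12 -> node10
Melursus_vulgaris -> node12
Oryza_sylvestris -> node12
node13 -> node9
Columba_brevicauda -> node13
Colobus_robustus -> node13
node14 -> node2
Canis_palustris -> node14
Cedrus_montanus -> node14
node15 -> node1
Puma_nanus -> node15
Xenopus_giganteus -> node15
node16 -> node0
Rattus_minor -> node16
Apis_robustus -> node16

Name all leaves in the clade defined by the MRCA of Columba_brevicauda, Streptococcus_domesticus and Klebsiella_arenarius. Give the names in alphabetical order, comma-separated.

Avena_australis, Colobus_robustus, Columba_brevicauda, Homo_occidentalis, Klebsiella_arenarius, Lynx_minor, Meleagris_bicolor, Melursus_vulgaris, Oryza_sylvestris, Oryzias_montanus, Staphylococcus_giganteus, Streptococcus_domesticus

Tracing Columba_brevicauda: it sits inside (Columba_brevicauda,Colobus_robustus).
Tracing Streptococcus_domesticus: it sits inside (Streptococcus_domesticus,Staphylococcus_giganteus).
Tracing Klebsiella_arenarius: it sits inside ((Homo_occidentalis,(Avena_australis,Oryzias_montanus)),Klebsiella_arenarius).
The smallest clade enclosing all 3 is (((Meleagris_bicolor,((Homo_occidentalis,(Avena_australis,Oryzias_montanus)),Klebsiella_arenarius)),Lynx_minor),(((Streptococcus_domesticus,Staphylococcus_giganteus),(Melursus_vulgaris,Oryza_sylvestris)),(Columba_brevicauda,Colobus_robustus))); the answer is its 12 terminal taxa in alphabetical order.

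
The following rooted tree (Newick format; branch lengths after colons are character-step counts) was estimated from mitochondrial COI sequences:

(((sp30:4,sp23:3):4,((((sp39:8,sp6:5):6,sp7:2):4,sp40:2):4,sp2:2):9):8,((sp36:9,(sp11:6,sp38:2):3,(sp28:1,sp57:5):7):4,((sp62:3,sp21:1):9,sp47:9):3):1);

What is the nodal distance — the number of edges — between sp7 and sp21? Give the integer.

The MRCA of sp7 and sp21 is the root of the tree.
From sp7 up to that node: 5 branches. From sp21 up to the same node: 4 branches. Total: 5 + 4 = 9.

9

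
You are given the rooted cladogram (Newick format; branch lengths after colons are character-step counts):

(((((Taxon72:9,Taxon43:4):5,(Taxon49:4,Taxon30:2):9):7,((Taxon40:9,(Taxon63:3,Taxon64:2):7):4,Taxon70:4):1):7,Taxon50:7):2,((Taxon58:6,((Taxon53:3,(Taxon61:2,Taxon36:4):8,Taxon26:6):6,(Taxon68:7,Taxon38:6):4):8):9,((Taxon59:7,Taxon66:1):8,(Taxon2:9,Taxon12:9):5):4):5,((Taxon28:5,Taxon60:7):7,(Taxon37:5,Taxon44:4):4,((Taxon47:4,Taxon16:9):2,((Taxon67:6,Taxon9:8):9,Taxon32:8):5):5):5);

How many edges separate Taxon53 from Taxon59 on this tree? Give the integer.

The MRCA of Taxon53 and Taxon59 is the node subtending ((Taxon58,((Taxon53,(Taxon61,Taxon36),Taxon26),(Taxon68,Taxon38))),((Taxon59,Taxon66),(Taxon2,Taxon12))).
From Taxon53 up to that node: 4 branches. From Taxon59 up to the same node: 3 branches. Total: 4 + 3 = 7.

7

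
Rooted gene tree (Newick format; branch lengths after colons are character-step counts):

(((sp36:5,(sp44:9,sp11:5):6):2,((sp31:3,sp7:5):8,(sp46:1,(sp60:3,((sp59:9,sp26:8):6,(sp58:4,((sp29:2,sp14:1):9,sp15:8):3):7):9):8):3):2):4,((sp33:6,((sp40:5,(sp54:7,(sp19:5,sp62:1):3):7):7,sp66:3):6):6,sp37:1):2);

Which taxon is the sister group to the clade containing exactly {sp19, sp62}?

sp54

The clade containing exactly {sp19, sp62} attaches to the tree at the node subtending (sp54,(sp19,sp62)).
The other lineage descending from that same node — the sister group — is the single tip sp54.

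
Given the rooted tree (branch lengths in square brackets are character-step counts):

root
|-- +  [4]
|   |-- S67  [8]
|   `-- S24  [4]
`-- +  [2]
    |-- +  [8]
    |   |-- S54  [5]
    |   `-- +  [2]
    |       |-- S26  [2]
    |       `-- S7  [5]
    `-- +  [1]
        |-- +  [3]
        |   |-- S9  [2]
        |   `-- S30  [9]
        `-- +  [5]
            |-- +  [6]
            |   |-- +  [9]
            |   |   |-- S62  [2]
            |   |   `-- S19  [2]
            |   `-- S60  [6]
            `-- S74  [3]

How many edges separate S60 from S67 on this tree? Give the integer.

7

The MRCA of S60 and S67 is the root of the tree.
From S60 up to that node: 5 branches. From S67 up to the same node: 2 branches. Total: 5 + 2 = 7.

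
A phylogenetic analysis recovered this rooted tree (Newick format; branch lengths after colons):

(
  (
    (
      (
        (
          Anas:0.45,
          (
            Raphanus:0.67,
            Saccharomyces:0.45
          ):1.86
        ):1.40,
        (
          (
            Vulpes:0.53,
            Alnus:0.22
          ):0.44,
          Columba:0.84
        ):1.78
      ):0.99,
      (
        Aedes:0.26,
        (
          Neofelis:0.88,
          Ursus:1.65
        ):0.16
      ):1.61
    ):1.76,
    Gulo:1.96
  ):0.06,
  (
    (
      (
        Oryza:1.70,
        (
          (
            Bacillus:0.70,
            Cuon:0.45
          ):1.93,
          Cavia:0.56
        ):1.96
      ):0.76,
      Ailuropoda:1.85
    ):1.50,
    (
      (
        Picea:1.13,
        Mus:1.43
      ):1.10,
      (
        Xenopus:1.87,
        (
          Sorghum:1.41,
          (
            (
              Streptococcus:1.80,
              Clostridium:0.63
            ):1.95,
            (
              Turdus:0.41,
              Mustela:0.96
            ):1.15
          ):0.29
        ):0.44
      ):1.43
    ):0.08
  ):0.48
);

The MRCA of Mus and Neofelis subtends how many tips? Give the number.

23

The MRCA of Mus and Neofelis is the root, so the clade is the entire tree.
That clade contains 23 terminal taxa: Aedes, Ailuropoda, Alnus, Anas, Bacillus, Cavia, Clostridium, Columba, Cuon, Gulo, Mus, Mustela, Neofelis, Oryza, Picea, Raphanus, Saccharomyces, Sorghum, Streptococcus, Turdus, Ursus, Vulpes, Xenopus.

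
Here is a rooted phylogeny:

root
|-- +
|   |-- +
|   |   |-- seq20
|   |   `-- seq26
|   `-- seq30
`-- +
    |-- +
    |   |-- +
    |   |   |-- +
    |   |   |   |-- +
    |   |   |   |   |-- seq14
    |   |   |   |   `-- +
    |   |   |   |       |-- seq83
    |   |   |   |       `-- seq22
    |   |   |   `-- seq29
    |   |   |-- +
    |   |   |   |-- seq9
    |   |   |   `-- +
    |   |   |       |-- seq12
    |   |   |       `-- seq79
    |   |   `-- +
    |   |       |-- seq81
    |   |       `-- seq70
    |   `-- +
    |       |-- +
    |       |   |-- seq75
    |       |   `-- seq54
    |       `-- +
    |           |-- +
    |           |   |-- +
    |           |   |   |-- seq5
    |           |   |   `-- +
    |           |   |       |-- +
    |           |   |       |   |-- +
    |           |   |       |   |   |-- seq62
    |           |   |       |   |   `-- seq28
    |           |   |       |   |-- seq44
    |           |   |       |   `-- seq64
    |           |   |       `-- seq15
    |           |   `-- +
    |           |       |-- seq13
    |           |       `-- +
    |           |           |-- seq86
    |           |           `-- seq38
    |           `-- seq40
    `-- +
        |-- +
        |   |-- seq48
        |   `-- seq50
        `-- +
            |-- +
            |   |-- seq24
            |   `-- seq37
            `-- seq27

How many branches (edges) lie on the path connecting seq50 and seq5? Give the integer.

9

The MRCA of seq50 and seq5 is the node subtending (((((seq14,(seq83,seq22)),seq29),(seq9,(seq12,seq79)),(seq81,seq70)),((seq75,seq54),(((seq5,(((seq62,seq28),seq44,seq64),seq15)),(seq13,(seq86,seq38))),seq40))),((seq48,seq50),((seq24,seq37),seq27))).
From seq50 up to that node: 3 branches. From seq5 up to the same node: 6 branches. Total: 3 + 6 = 9.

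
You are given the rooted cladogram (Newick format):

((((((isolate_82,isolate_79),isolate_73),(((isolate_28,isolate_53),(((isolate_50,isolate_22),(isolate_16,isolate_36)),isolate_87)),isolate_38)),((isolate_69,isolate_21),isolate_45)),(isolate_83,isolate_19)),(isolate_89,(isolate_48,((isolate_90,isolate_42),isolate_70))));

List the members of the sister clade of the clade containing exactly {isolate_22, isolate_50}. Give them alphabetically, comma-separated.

The clade containing exactly {isolate_22, isolate_50} attaches to the tree at the node subtending ((isolate_50,isolate_22),(isolate_16,isolate_36)).
The other lineage descending from that same node — the sister group — is (isolate_16,isolate_36); its 2 tips in alphabetical order are the answer.

isolate_16, isolate_36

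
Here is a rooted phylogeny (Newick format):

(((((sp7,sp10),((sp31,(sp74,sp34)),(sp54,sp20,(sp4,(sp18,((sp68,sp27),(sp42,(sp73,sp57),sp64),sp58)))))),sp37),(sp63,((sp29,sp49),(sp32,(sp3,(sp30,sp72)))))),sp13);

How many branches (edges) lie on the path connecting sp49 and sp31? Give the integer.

The MRCA of sp49 and sp31 is the node subtending ((((sp7,sp10),((sp31,(sp74,sp34)),(sp54,sp20,(sp4,(sp18,((sp68,sp27),(sp42,(sp73,sp57),sp64),sp58)))))),sp37),(sp63,((sp29,sp49),(sp32,(sp3,(sp30,sp72)))))).
From sp49 up to that node: 4 branches. From sp31 up to the same node: 5 branches. Total: 4 + 5 = 9.

9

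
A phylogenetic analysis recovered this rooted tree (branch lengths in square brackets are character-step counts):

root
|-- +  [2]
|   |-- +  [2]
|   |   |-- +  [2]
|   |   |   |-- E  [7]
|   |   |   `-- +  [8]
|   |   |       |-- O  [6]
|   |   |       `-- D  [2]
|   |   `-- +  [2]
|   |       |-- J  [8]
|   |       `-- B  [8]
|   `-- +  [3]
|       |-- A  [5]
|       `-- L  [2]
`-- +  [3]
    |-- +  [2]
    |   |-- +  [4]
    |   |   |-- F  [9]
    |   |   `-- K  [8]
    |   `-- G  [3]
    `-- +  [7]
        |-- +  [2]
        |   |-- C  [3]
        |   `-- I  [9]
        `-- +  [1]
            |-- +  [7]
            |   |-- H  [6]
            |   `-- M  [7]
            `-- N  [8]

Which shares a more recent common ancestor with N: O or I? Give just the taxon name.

I

The MRCA of N and I subtends ((C,I),((H,M),N)) (5 taxa).
The MRCA of N and O is the root, subtending the entire tree (15 taxa).
The first is nested inside the second, so N shares a more recent common ancestor with I.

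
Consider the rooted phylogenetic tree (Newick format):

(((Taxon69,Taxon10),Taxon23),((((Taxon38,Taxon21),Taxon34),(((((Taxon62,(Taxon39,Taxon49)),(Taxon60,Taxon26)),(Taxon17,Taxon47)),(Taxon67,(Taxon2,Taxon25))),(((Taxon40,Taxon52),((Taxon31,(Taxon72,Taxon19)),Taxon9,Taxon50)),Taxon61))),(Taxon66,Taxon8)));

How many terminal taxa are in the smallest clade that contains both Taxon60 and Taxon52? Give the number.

18

The MRCA of Taxon60 and Taxon52 is the node subtending (((((Taxon62,(Taxon39,Taxon49)),(Taxon60,Taxon26)),(Taxon17,Taxon47)),(Taxon67,(Taxon2,Taxon25))),(((Taxon40,Taxon52),((Taxon31,(Taxon72,Taxon19)),Taxon9,Taxon50)),Taxon61)).
That clade contains 18 terminal taxa: Taxon17, Taxon19, Taxon2, Taxon25, Taxon26, Taxon31, Taxon39, Taxon40, Taxon47, Taxon49, Taxon50, Taxon52, Taxon60, Taxon61, Taxon62, Taxon67, Taxon72, Taxon9.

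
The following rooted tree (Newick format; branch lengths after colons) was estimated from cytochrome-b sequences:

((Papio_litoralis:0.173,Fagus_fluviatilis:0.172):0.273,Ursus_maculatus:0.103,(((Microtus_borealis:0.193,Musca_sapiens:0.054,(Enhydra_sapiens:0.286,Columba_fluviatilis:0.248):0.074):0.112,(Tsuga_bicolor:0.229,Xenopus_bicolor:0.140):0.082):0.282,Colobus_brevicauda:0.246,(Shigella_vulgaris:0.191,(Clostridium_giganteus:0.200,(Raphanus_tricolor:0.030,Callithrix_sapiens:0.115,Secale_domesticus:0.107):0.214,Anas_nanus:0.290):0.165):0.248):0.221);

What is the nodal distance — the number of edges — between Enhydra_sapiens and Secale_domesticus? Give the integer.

8

The MRCA of Enhydra_sapiens and Secale_domesticus is the node subtending (((Microtus_borealis,Musca_sapiens,(Enhydra_sapiens,Columba_fluviatilis)),(Tsuga_bicolor,Xenopus_bicolor)),Colobus_brevicauda,(Shigella_vulgaris,(Clostridium_giganteus,(Raphanus_tricolor,Callithrix_sapiens,Secale_domesticus),Anas_nanus))).
From Enhydra_sapiens up to that node: 4 branches. From Secale_domesticus up to the same node: 4 branches. Total: 4 + 4 = 8.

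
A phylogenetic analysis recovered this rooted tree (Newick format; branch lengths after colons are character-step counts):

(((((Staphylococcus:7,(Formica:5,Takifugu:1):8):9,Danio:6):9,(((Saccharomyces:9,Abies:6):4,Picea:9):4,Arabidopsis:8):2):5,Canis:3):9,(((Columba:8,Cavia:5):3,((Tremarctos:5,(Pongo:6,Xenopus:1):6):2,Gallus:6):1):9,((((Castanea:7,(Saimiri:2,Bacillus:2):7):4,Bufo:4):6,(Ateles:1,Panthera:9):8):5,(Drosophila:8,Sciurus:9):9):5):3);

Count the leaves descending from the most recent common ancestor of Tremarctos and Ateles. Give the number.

14

The MRCA of Tremarctos and Ateles is the node subtending (((Columba,Cavia),((Tremarctos,(Pongo,Xenopus)),Gallus)),((((Castanea,(Saimiri,Bacillus)),Bufo),(Ateles,Panthera)),(Drosophila,Sciurus))).
That clade contains 14 terminal taxa: Ateles, Bacillus, Bufo, Castanea, Cavia, Columba, Drosophila, Gallus, Panthera, Pongo, Saimiri, Sciurus, Tremarctos, Xenopus.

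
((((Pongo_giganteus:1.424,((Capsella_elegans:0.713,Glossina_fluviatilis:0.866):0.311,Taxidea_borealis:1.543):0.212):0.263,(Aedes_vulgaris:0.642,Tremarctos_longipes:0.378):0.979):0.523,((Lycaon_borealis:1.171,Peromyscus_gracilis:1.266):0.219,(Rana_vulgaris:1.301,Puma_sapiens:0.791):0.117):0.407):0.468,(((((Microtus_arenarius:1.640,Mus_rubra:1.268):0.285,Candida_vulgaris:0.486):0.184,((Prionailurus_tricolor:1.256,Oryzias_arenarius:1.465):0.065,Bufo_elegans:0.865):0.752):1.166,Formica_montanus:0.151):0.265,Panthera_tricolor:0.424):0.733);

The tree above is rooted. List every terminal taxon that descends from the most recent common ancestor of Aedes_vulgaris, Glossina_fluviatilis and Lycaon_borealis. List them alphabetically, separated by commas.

Tracing Aedes_vulgaris: it sits inside (Aedes_vulgaris,Tremarctos_longipes).
Tracing Glossina_fluviatilis: it sits inside (Capsella_elegans,Glossina_fluviatilis).
Tracing Lycaon_borealis: it sits inside (Lycaon_borealis,Peromyscus_gracilis).
The smallest clade enclosing all 3 is (((Pongo_giganteus,((Capsella_elegans,Glossina_fluviatilis),Taxidea_borealis)),(Aedes_vulgaris,Tremarctos_longipes)),((Lycaon_borealis,Peromyscus_gracilis),(Rana_vulgaris,Puma_sapiens))); the answer is its 10 terminal taxa in alphabetical order.

Aedes_vulgaris, Capsella_elegans, Glossina_fluviatilis, Lycaon_borealis, Peromyscus_gracilis, Pongo_giganteus, Puma_sapiens, Rana_vulgaris, Taxidea_borealis, Tremarctos_longipes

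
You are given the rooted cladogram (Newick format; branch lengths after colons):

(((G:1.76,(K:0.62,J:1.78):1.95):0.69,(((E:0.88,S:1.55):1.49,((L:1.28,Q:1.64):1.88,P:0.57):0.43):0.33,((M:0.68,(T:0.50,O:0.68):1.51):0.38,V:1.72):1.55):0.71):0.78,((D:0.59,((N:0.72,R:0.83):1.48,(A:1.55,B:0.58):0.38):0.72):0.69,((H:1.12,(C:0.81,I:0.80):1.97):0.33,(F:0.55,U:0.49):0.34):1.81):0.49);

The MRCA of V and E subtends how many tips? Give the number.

9

The MRCA of V and E is the node subtending (((E,S),((L,Q),P)),((M,(T,O)),V)).
That clade contains 9 terminal taxa: E, L, M, O, P, Q, S, T, V.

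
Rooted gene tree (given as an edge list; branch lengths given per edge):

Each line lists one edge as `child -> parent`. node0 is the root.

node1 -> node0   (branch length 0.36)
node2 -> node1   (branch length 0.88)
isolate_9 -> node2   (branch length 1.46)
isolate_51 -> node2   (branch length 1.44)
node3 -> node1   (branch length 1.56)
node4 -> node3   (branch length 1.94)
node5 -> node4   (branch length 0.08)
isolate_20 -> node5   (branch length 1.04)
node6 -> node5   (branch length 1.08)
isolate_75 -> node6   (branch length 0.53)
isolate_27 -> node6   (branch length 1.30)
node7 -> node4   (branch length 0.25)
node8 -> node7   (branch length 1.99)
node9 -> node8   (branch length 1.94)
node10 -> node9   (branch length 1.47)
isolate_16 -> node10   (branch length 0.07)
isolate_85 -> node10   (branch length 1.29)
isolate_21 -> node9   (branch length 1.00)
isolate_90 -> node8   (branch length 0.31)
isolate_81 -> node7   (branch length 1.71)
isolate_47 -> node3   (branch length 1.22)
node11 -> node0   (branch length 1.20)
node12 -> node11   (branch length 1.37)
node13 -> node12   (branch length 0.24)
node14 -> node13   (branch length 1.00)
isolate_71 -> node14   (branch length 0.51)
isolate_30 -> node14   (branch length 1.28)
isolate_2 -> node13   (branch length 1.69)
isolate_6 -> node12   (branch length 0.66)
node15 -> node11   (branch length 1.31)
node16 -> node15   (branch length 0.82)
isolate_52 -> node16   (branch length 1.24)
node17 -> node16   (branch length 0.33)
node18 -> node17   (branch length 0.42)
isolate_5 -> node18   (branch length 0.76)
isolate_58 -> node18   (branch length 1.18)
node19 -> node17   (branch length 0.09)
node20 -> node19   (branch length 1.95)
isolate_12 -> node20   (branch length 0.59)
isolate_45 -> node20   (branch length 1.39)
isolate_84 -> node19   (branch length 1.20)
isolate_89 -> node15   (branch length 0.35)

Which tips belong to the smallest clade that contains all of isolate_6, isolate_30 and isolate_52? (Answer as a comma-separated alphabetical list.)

isolate_12, isolate_2, isolate_30, isolate_45, isolate_5, isolate_52, isolate_58, isolate_6, isolate_71, isolate_84, isolate_89

Tracing isolate_6: it sits inside (((isolate_71,isolate_30),isolate_2),isolate_6).
Tracing isolate_30: it sits inside (isolate_71,isolate_30).
Tracing isolate_52: it sits inside (isolate_52,((isolate_5,isolate_58),((isolate_12,isolate_45),isolate_84))).
The smallest clade enclosing all 3 is ((((isolate_71,isolate_30),isolate_2),isolate_6),((isolate_52,((isolate_5,isolate_58),((isolate_12,isolate_45),isolate_84))),isolate_89)); the answer is its 11 terminal taxa in alphabetical order.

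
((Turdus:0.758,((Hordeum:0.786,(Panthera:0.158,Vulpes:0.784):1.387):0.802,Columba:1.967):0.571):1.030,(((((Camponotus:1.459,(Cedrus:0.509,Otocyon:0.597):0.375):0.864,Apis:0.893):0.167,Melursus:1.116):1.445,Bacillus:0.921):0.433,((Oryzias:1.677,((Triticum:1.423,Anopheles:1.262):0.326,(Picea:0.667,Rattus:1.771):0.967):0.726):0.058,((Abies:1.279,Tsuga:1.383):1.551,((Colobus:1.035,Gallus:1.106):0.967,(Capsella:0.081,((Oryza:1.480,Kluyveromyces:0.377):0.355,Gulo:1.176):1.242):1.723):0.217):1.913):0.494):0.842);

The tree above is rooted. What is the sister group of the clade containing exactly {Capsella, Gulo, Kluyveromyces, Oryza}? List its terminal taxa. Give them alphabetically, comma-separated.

The clade containing exactly {Capsella, Gulo, Kluyveromyces, Oryza} attaches to the tree at the node subtending ((Colobus,Gallus),(Capsella,((Oryza,Kluyveromyces),Gulo))).
The other lineage descending from that same node — the sister group — is (Colobus,Gallus); its 2 tips in alphabetical order are the answer.

Colobus, Gallus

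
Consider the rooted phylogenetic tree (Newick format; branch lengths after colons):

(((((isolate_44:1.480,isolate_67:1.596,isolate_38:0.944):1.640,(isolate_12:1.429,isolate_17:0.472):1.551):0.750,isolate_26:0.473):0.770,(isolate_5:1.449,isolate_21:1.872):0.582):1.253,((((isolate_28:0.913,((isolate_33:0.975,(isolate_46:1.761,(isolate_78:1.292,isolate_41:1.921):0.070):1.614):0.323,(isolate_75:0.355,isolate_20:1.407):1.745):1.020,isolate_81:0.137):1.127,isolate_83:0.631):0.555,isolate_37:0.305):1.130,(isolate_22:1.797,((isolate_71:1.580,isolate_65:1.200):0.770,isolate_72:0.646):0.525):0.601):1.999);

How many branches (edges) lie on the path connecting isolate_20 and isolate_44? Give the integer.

12

The MRCA of isolate_20 and isolate_44 is the root of the tree.
From isolate_20 up to that node: 7 branches. From isolate_44 up to the same node: 5 branches. Total: 7 + 5 = 12.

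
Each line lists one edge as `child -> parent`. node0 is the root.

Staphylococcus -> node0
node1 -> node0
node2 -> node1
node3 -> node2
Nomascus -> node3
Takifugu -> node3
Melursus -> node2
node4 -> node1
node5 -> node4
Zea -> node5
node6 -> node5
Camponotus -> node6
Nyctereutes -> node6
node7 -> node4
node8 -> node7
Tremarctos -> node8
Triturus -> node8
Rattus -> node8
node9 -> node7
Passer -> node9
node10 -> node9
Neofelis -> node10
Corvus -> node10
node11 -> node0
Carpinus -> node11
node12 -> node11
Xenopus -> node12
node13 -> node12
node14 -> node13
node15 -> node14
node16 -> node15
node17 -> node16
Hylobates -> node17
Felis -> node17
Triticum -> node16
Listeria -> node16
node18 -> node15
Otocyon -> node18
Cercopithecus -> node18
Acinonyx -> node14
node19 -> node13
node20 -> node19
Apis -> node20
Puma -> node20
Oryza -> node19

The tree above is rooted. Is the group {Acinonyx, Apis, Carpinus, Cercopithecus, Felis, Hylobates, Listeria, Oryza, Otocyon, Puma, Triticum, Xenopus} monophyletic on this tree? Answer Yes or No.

Yes

The most recent common ancestor of these taxa subtends (Carpinus,(Xenopus,(((((Hylobates,Felis),Triticum,Listeria),(Otocyon,Cercopithecus)),Acinonyx),((Apis,Puma),Oryza)))).
That clade has exactly 12 tips — every listed taxon and nothing else — so the group is monophyletic.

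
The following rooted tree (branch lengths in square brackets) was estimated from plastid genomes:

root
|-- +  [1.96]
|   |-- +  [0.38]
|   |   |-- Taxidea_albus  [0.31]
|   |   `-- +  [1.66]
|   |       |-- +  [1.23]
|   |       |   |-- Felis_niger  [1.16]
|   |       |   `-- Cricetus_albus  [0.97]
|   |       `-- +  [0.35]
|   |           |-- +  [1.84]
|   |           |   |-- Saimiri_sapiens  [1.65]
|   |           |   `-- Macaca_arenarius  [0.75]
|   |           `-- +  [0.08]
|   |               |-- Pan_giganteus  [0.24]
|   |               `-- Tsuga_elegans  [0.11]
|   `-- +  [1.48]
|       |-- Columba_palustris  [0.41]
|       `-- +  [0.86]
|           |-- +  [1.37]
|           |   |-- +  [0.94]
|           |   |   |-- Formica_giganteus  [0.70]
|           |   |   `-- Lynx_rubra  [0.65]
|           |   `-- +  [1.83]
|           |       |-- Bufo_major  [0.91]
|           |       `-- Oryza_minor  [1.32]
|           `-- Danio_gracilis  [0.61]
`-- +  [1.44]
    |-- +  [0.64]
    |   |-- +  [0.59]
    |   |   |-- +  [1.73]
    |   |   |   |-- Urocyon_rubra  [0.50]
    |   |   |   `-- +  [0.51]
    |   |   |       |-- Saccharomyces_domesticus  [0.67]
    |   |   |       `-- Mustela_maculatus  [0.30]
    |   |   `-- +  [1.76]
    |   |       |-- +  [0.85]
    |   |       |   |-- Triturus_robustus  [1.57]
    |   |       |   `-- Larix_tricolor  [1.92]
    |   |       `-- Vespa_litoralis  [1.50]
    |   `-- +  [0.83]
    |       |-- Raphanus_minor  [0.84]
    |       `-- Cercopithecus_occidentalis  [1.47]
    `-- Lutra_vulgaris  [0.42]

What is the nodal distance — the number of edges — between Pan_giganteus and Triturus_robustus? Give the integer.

The MRCA of Pan_giganteus and Triturus_robustus is the root of the tree.
From Pan_giganteus up to that node: 6 branches. From Triturus_robustus up to the same node: 6 branches. Total: 6 + 6 = 12.

12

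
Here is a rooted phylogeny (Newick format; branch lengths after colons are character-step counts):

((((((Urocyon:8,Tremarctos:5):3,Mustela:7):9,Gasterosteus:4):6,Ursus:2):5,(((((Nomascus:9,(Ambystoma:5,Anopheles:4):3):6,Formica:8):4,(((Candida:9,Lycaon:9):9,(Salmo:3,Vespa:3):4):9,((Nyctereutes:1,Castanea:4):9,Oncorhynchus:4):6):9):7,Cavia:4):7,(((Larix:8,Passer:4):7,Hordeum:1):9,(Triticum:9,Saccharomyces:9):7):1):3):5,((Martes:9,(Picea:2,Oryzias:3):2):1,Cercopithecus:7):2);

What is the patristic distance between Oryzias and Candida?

66

The path runs Oryzias → … → MRCA → … → Candida; the MRCA is the root of the tree.
Branch lengths along that path: 3 + 2 + 1 + 2 + 5 + 3 + 7 + 7 + 9 + 9 + 9 + 9 = 66.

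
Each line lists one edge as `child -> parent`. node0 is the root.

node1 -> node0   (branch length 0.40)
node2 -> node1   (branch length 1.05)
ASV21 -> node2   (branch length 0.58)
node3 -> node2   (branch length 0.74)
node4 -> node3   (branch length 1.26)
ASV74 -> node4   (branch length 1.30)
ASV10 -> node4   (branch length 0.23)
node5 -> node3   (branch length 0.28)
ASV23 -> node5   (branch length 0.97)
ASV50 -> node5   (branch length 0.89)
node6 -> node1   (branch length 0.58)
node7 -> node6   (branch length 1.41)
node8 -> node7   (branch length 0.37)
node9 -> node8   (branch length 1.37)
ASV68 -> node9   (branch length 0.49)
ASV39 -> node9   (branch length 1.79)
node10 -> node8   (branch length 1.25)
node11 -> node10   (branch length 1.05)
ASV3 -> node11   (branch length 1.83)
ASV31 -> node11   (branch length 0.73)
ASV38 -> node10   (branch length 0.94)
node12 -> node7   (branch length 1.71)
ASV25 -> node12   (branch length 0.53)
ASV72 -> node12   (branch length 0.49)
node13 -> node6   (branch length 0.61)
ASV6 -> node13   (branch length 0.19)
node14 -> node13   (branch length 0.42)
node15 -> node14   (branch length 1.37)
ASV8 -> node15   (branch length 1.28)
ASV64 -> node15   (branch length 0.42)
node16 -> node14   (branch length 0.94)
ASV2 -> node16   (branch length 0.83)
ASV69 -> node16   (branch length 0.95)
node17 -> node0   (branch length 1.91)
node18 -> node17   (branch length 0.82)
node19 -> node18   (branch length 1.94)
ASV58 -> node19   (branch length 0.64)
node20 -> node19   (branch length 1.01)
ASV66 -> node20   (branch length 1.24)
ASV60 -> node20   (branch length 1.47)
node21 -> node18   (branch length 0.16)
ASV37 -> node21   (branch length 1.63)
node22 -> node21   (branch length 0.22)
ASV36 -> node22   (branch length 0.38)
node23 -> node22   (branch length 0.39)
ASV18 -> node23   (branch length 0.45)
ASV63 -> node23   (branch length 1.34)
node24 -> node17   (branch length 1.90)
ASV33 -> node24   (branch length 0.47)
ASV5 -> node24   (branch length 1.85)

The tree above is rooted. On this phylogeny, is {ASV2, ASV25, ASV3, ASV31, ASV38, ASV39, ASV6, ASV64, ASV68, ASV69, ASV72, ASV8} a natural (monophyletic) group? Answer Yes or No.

Yes

The most recent common ancestor of these taxa subtends ((((ASV68,ASV39),((ASV3,ASV31),ASV38)),(ASV25,ASV72)),(ASV6,((ASV8,ASV64),(ASV2,ASV69)))).
That clade has exactly 12 tips — every listed taxon and nothing else — so the group is monophyletic.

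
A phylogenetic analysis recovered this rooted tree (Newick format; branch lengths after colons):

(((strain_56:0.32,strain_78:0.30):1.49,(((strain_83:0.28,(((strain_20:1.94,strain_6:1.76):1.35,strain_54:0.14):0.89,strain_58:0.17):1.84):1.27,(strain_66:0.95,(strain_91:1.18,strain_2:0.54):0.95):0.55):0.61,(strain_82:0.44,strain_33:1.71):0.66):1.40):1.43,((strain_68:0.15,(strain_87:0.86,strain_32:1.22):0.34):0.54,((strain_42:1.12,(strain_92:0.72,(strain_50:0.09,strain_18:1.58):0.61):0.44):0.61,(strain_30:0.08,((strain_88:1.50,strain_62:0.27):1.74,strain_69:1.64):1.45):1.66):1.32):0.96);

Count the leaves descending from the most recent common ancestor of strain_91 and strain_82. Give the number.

10

The MRCA of strain_91 and strain_82 is the node subtending (((strain_83,(((strain_20,strain_6),strain_54),strain_58)),(strain_66,(strain_91,strain_2))),(strain_82,strain_33)).
That clade contains 10 terminal taxa: strain_2, strain_20, strain_33, strain_54, strain_58, strain_6, strain_66, strain_82, strain_83, strain_91.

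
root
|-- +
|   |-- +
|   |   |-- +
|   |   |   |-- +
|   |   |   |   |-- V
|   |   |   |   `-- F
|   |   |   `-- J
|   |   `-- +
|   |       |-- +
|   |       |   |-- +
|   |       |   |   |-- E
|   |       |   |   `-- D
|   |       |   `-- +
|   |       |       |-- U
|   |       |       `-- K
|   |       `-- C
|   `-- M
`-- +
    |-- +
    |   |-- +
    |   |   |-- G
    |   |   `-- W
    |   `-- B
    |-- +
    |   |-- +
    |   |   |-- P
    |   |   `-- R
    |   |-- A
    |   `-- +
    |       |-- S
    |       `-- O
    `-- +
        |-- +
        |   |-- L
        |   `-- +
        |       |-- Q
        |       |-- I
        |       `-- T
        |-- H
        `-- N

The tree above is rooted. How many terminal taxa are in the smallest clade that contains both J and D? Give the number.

The MRCA of J and D is the node subtending (((V,F),J),(((E,D),(U,K)),C)).
That clade contains 8 terminal taxa: C, D, E, F, J, K, U, V.

8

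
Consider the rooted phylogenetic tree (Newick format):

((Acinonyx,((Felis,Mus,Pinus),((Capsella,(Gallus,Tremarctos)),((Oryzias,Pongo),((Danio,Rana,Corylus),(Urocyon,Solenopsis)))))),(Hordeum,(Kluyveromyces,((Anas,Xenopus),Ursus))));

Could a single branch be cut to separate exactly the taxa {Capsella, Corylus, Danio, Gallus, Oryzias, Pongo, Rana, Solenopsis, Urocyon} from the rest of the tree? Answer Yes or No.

No

The MRCA of the listed taxa subtends ((Capsella,(Gallus,Tremarctos)),((Oryzias,Pongo),((Danio,Rana,Corylus),(Urocyon,Solenopsis)))).
That clade also contains Tremarctos, which is not in the proposed group, so the group is not monophyletic.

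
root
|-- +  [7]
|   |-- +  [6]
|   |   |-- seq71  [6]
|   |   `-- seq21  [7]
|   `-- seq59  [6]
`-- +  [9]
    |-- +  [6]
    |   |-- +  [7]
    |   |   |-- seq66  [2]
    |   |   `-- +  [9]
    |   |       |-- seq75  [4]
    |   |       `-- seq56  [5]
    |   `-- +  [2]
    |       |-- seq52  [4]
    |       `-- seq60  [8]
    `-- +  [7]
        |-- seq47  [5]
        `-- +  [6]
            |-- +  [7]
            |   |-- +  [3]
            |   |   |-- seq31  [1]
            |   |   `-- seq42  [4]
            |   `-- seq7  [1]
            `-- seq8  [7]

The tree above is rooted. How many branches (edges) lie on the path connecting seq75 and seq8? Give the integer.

The MRCA of seq75 and seq8 is the node subtending (((seq66,(seq75,seq56)),(seq52,seq60)),(seq47,(((seq31,seq42),seq7),seq8))).
From seq75 up to that node: 4 branches. From seq8 up to the same node: 3 branches. Total: 4 + 3 = 7.

7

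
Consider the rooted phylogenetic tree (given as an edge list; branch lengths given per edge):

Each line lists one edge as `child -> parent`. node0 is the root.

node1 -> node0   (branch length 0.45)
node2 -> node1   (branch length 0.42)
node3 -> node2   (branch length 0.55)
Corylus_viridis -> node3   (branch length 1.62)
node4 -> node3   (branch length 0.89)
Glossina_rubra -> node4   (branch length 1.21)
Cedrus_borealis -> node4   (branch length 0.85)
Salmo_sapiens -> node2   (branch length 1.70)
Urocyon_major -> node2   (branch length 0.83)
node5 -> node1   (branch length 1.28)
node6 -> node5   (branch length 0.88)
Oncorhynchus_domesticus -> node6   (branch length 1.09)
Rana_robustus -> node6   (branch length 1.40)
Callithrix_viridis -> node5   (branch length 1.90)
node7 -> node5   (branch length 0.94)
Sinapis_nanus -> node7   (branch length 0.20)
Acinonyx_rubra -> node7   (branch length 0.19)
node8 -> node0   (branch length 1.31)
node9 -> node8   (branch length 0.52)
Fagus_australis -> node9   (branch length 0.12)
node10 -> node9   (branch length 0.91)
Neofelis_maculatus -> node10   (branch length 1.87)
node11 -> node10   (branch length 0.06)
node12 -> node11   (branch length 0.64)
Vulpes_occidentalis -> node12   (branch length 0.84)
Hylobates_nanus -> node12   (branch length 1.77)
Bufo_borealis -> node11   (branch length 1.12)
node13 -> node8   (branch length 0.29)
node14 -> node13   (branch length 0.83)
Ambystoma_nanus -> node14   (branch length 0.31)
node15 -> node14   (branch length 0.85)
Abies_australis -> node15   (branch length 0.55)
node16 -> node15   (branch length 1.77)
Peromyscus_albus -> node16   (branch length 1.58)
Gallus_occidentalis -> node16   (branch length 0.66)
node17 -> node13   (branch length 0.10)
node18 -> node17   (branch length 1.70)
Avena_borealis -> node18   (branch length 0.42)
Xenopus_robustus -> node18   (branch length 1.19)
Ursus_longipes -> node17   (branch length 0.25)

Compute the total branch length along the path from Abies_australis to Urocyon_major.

The path runs Abies_australis → … → MRCA → … → Urocyon_major; the MRCA is the root of the tree.
Branch lengths along that path: 0.55 + 0.85 + 0.83 + 0.29 + 1.31 + 0.45 + 0.42 + 0.83 = 5.53.

5.53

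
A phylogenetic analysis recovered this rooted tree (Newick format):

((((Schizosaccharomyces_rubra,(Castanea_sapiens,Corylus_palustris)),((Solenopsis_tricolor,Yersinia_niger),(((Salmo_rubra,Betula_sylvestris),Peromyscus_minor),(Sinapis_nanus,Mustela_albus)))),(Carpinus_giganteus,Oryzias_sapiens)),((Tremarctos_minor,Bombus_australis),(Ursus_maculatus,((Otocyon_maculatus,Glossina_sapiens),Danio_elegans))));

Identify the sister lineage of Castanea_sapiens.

Castanea_sapiens attaches to the tree at the node subtending (Castanea_sapiens,Corylus_palustris).
The other lineage descending from that same node — the sister group — is the single tip Corylus_palustris.

Corylus_palustris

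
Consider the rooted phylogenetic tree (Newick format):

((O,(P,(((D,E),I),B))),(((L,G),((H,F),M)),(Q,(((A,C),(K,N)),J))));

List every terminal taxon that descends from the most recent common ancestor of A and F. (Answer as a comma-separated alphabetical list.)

A, C, F, G, H, J, K, L, M, N, Q

Tracing A: it sits inside (A,C).
Tracing F: it sits inside (H,F).
The smallest clade enclosing both is (((L,G),((H,F),M)),(Q,(((A,C),(K,N)),J))); the answer is its 11 terminal taxa in alphabetical order.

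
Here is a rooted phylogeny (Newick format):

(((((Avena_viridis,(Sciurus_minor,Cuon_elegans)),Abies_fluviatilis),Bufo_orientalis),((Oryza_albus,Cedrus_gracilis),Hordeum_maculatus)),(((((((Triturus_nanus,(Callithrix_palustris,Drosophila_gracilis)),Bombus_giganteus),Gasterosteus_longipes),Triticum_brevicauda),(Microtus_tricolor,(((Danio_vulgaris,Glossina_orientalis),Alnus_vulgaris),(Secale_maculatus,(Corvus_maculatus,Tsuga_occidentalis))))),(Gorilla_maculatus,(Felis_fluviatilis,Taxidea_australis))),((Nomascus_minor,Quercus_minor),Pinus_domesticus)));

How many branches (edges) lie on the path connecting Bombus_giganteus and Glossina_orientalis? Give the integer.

The MRCA of Bombus_giganteus and Glossina_orientalis is the node subtending (((((Triturus_nanus,(Callithrix_palustris,Drosophila_gracilis)),Bombus_giganteus),Gasterosteus_longipes),Triticum_brevicauda),(Microtus_tricolor,(((Danio_vulgaris,Glossina_orientalis),Alnus_vulgaris),(Secale_maculatus,(Corvus_maculatus,Tsuga_occidentalis))))).
From Bombus_giganteus up to that node: 4 branches. From Glossina_orientalis up to the same node: 5 branches. Total: 4 + 5 = 9.

9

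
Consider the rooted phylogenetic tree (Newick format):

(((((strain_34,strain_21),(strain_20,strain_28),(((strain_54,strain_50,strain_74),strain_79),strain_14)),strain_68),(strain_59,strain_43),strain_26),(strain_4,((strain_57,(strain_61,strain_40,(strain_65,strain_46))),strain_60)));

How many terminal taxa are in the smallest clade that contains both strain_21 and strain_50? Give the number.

9

The MRCA of strain_21 and strain_50 is the node subtending ((strain_34,strain_21),(strain_20,strain_28),(((strain_54,strain_50,strain_74),strain_79),strain_14)).
That clade contains 9 terminal taxa: strain_14, strain_20, strain_21, strain_28, strain_34, strain_50, strain_54, strain_74, strain_79.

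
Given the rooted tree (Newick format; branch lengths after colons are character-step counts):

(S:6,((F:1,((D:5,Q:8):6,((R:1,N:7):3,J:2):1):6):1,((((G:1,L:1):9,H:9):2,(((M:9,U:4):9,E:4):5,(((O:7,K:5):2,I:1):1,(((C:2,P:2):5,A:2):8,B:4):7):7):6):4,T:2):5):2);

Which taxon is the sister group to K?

K attaches to the tree at the node subtending (O,K).
The other lineage descending from that same node — the sister group — is the single tip O.

O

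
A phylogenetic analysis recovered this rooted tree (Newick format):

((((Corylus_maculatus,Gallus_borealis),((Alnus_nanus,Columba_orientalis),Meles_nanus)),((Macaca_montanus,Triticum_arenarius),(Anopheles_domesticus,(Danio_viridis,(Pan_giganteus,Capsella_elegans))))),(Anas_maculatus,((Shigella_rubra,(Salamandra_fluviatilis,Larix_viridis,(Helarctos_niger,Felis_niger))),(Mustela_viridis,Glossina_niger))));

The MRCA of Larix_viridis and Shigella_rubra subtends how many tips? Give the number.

5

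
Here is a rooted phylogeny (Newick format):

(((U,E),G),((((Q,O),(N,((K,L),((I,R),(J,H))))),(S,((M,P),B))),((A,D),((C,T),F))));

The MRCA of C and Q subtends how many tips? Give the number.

The MRCA of C and Q is the node subtending ((((Q,O),(N,((K,L),((I,R),(J,H))))),(S,((M,P),B))),((A,D),((C,T),F))).
That clade contains 18 terminal taxa: A, B, C, D, F, H, I, J, K, L, M, N, O, P, Q, R, S, T.

18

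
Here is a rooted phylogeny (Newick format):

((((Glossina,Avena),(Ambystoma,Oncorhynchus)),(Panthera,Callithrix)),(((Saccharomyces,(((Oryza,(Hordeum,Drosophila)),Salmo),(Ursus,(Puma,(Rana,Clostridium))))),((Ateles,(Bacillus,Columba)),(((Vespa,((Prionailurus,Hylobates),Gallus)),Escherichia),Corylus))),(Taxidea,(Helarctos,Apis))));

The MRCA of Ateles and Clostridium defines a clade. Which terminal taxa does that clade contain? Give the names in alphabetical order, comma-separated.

Tracing Ateles: it sits inside (Ateles,(Bacillus,Columba)).
Tracing Clostridium: it sits inside (Rana,Clostridium).
The smallest clade enclosing both is ((Saccharomyces,(((Oryza,(Hordeum,Drosophila)),Salmo),(Ursus,(Puma,(Rana,Clostridium))))),((Ateles,(Bacillus,Columba)),(((Vespa,((Prionailurus,Hylobates),Gallus)),Escherichia),Corylus))); the answer is its 18 terminal taxa in alphabetical order.

Ateles, Bacillus, Clostridium, Columba, Corylus, Drosophila, Escherichia, Gallus, Hordeum, Hylobates, Oryza, Prionailurus, Puma, Rana, Saccharomyces, Salmo, Ursus, Vespa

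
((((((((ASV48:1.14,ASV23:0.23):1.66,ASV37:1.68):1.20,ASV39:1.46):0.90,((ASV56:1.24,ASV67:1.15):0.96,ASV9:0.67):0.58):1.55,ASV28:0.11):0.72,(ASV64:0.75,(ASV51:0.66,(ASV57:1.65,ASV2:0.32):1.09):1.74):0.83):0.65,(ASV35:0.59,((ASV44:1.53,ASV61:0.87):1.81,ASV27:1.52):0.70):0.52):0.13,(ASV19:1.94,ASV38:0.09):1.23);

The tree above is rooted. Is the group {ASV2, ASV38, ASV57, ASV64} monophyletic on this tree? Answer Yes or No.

The MRCA of the listed taxa is the root, so the smallest clade containing them is the whole tree.
That clade also contains ASV19, ASV23, ASV27, ASV28, ASV35, ASV37, ASV39, ASV44, ASV48, ASV51, ASV56, ASV61, ASV67, ASV9, which are not in the proposed group, so the group is not monophyletic.

No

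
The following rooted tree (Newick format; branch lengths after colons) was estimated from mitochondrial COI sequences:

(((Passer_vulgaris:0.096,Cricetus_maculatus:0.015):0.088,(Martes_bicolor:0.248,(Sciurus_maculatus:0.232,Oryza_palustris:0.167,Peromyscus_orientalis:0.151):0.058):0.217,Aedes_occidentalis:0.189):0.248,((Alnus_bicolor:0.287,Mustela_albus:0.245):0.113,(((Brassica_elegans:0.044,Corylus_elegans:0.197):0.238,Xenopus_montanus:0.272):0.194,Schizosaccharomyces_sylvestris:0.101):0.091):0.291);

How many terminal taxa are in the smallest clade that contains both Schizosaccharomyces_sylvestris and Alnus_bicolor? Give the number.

6

The MRCA of Schizosaccharomyces_sylvestris and Alnus_bicolor is the node subtending ((Alnus_bicolor,Mustela_albus),(((Brassica_elegans,Corylus_elegans),Xenopus_montanus),Schizosaccharomyces_sylvestris)).
That clade contains 6 terminal taxa: Alnus_bicolor, Brassica_elegans, Corylus_elegans, Mustela_albus, Schizosaccharomyces_sylvestris, Xenopus_montanus.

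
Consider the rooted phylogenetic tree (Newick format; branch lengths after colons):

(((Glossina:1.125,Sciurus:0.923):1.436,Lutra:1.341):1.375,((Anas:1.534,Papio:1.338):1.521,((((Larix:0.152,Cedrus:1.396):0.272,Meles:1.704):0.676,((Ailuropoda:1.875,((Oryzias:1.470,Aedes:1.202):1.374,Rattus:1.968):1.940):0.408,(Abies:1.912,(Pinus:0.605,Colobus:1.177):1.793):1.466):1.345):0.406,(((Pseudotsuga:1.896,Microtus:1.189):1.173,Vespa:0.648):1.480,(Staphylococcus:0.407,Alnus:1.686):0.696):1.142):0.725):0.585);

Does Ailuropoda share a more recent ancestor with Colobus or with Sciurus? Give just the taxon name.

Colobus

The MRCA of Ailuropoda and Colobus subtends ((Ailuropoda,((Oryzias,Aedes),Rattus)),(Abies,(Pinus,Colobus))) (7 taxa).
The MRCA of Ailuropoda and Sciurus is the root, subtending the entire tree (20 taxa).
The first is nested inside the second, so Ailuropoda shares a more recent common ancestor with Colobus.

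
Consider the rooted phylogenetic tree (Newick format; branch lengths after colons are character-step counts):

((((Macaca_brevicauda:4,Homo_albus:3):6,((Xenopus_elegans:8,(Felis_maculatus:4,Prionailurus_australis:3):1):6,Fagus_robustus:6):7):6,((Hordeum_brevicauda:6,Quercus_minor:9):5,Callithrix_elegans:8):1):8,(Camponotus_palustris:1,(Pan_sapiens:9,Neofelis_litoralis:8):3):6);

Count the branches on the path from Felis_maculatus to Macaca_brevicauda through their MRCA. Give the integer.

6

The MRCA of Felis_maculatus and Macaca_brevicauda is the node subtending ((Macaca_brevicauda,Homo_albus),((Xenopus_elegans,(Felis_maculatus,Prionailurus_australis)),Fagus_robustus)).
From Felis_maculatus up to that node: 4 branches. From Macaca_brevicauda up to the same node: 2 branches. Total: 4 + 2 = 6.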